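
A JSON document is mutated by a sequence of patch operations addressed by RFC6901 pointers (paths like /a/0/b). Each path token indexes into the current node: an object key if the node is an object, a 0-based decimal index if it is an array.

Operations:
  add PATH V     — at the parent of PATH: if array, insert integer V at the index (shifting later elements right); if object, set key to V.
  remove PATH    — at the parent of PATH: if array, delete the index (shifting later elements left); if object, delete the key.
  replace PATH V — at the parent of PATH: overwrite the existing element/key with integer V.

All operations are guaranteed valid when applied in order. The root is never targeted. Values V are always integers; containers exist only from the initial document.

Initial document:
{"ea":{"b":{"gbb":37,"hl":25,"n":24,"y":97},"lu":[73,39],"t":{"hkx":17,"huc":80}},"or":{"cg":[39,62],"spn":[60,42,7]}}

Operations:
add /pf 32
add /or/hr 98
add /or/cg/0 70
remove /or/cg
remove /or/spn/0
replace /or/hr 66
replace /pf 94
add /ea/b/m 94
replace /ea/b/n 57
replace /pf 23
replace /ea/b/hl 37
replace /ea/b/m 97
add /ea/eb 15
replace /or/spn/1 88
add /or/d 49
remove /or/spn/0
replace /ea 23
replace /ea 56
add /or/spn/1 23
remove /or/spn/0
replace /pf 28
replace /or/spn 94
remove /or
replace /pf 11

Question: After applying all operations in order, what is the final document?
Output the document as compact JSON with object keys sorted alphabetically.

After op 1 (add /pf 32): {"ea":{"b":{"gbb":37,"hl":25,"n":24,"y":97},"lu":[73,39],"t":{"hkx":17,"huc":80}},"or":{"cg":[39,62],"spn":[60,42,7]},"pf":32}
After op 2 (add /or/hr 98): {"ea":{"b":{"gbb":37,"hl":25,"n":24,"y":97},"lu":[73,39],"t":{"hkx":17,"huc":80}},"or":{"cg":[39,62],"hr":98,"spn":[60,42,7]},"pf":32}
After op 3 (add /or/cg/0 70): {"ea":{"b":{"gbb":37,"hl":25,"n":24,"y":97},"lu":[73,39],"t":{"hkx":17,"huc":80}},"or":{"cg":[70,39,62],"hr":98,"spn":[60,42,7]},"pf":32}
After op 4 (remove /or/cg): {"ea":{"b":{"gbb":37,"hl":25,"n":24,"y":97},"lu":[73,39],"t":{"hkx":17,"huc":80}},"or":{"hr":98,"spn":[60,42,7]},"pf":32}
After op 5 (remove /or/spn/0): {"ea":{"b":{"gbb":37,"hl":25,"n":24,"y":97},"lu":[73,39],"t":{"hkx":17,"huc":80}},"or":{"hr":98,"spn":[42,7]},"pf":32}
After op 6 (replace /or/hr 66): {"ea":{"b":{"gbb":37,"hl":25,"n":24,"y":97},"lu":[73,39],"t":{"hkx":17,"huc":80}},"or":{"hr":66,"spn":[42,7]},"pf":32}
After op 7 (replace /pf 94): {"ea":{"b":{"gbb":37,"hl":25,"n":24,"y":97},"lu":[73,39],"t":{"hkx":17,"huc":80}},"or":{"hr":66,"spn":[42,7]},"pf":94}
After op 8 (add /ea/b/m 94): {"ea":{"b":{"gbb":37,"hl":25,"m":94,"n":24,"y":97},"lu":[73,39],"t":{"hkx":17,"huc":80}},"or":{"hr":66,"spn":[42,7]},"pf":94}
After op 9 (replace /ea/b/n 57): {"ea":{"b":{"gbb":37,"hl":25,"m":94,"n":57,"y":97},"lu":[73,39],"t":{"hkx":17,"huc":80}},"or":{"hr":66,"spn":[42,7]},"pf":94}
After op 10 (replace /pf 23): {"ea":{"b":{"gbb":37,"hl":25,"m":94,"n":57,"y":97},"lu":[73,39],"t":{"hkx":17,"huc":80}},"or":{"hr":66,"spn":[42,7]},"pf":23}
After op 11 (replace /ea/b/hl 37): {"ea":{"b":{"gbb":37,"hl":37,"m":94,"n":57,"y":97},"lu":[73,39],"t":{"hkx":17,"huc":80}},"or":{"hr":66,"spn":[42,7]},"pf":23}
After op 12 (replace /ea/b/m 97): {"ea":{"b":{"gbb":37,"hl":37,"m":97,"n":57,"y":97},"lu":[73,39],"t":{"hkx":17,"huc":80}},"or":{"hr":66,"spn":[42,7]},"pf":23}
After op 13 (add /ea/eb 15): {"ea":{"b":{"gbb":37,"hl":37,"m":97,"n":57,"y":97},"eb":15,"lu":[73,39],"t":{"hkx":17,"huc":80}},"or":{"hr":66,"spn":[42,7]},"pf":23}
After op 14 (replace /or/spn/1 88): {"ea":{"b":{"gbb":37,"hl":37,"m":97,"n":57,"y":97},"eb":15,"lu":[73,39],"t":{"hkx":17,"huc":80}},"or":{"hr":66,"spn":[42,88]},"pf":23}
After op 15 (add /or/d 49): {"ea":{"b":{"gbb":37,"hl":37,"m":97,"n":57,"y":97},"eb":15,"lu":[73,39],"t":{"hkx":17,"huc":80}},"or":{"d":49,"hr":66,"spn":[42,88]},"pf":23}
After op 16 (remove /or/spn/0): {"ea":{"b":{"gbb":37,"hl":37,"m":97,"n":57,"y":97},"eb":15,"lu":[73,39],"t":{"hkx":17,"huc":80}},"or":{"d":49,"hr":66,"spn":[88]},"pf":23}
After op 17 (replace /ea 23): {"ea":23,"or":{"d":49,"hr":66,"spn":[88]},"pf":23}
After op 18 (replace /ea 56): {"ea":56,"or":{"d":49,"hr":66,"spn":[88]},"pf":23}
After op 19 (add /or/spn/1 23): {"ea":56,"or":{"d":49,"hr":66,"spn":[88,23]},"pf":23}
After op 20 (remove /or/spn/0): {"ea":56,"or":{"d":49,"hr":66,"spn":[23]},"pf":23}
After op 21 (replace /pf 28): {"ea":56,"or":{"d":49,"hr":66,"spn":[23]},"pf":28}
After op 22 (replace /or/spn 94): {"ea":56,"or":{"d":49,"hr":66,"spn":94},"pf":28}
After op 23 (remove /or): {"ea":56,"pf":28}
After op 24 (replace /pf 11): {"ea":56,"pf":11}

Answer: {"ea":56,"pf":11}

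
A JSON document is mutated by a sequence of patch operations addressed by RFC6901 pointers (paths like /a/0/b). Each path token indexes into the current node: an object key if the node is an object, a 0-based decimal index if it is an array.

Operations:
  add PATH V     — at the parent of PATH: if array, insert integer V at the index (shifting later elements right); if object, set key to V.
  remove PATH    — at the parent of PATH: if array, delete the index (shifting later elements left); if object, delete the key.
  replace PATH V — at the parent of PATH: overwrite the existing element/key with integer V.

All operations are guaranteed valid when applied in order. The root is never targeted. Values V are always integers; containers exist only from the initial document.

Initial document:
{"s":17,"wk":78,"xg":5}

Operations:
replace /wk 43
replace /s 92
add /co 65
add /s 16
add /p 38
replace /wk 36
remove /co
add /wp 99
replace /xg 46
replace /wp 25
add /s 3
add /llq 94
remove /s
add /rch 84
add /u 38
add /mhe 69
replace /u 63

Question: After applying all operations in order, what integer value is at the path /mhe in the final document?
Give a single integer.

After op 1 (replace /wk 43): {"s":17,"wk":43,"xg":5}
After op 2 (replace /s 92): {"s":92,"wk":43,"xg":5}
After op 3 (add /co 65): {"co":65,"s":92,"wk":43,"xg":5}
After op 4 (add /s 16): {"co":65,"s":16,"wk":43,"xg":5}
After op 5 (add /p 38): {"co":65,"p":38,"s":16,"wk":43,"xg":5}
After op 6 (replace /wk 36): {"co":65,"p":38,"s":16,"wk":36,"xg":5}
After op 7 (remove /co): {"p":38,"s":16,"wk":36,"xg":5}
After op 8 (add /wp 99): {"p":38,"s":16,"wk":36,"wp":99,"xg":5}
After op 9 (replace /xg 46): {"p":38,"s":16,"wk":36,"wp":99,"xg":46}
After op 10 (replace /wp 25): {"p":38,"s":16,"wk":36,"wp":25,"xg":46}
After op 11 (add /s 3): {"p":38,"s":3,"wk":36,"wp":25,"xg":46}
After op 12 (add /llq 94): {"llq":94,"p":38,"s":3,"wk":36,"wp":25,"xg":46}
After op 13 (remove /s): {"llq":94,"p":38,"wk":36,"wp":25,"xg":46}
After op 14 (add /rch 84): {"llq":94,"p":38,"rch":84,"wk":36,"wp":25,"xg":46}
After op 15 (add /u 38): {"llq":94,"p":38,"rch":84,"u":38,"wk":36,"wp":25,"xg":46}
After op 16 (add /mhe 69): {"llq":94,"mhe":69,"p":38,"rch":84,"u":38,"wk":36,"wp":25,"xg":46}
After op 17 (replace /u 63): {"llq":94,"mhe":69,"p":38,"rch":84,"u":63,"wk":36,"wp":25,"xg":46}
Value at /mhe: 69

Answer: 69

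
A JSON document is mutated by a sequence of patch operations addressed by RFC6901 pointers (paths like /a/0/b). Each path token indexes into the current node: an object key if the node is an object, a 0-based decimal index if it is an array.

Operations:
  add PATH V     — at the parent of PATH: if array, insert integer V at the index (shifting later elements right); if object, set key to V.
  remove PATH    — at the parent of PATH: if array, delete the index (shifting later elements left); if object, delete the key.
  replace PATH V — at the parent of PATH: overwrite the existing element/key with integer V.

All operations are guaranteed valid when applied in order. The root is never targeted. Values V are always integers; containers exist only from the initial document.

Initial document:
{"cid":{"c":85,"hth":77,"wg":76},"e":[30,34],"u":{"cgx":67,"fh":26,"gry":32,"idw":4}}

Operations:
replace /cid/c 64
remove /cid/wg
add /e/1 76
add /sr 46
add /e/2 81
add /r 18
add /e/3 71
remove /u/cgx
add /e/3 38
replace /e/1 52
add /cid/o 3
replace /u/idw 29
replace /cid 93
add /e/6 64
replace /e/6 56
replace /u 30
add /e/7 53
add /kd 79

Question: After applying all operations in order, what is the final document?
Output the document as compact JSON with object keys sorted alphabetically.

Answer: {"cid":93,"e":[30,52,81,38,71,34,56,53],"kd":79,"r":18,"sr":46,"u":30}

Derivation:
After op 1 (replace /cid/c 64): {"cid":{"c":64,"hth":77,"wg":76},"e":[30,34],"u":{"cgx":67,"fh":26,"gry":32,"idw":4}}
After op 2 (remove /cid/wg): {"cid":{"c":64,"hth":77},"e":[30,34],"u":{"cgx":67,"fh":26,"gry":32,"idw":4}}
After op 3 (add /e/1 76): {"cid":{"c":64,"hth":77},"e":[30,76,34],"u":{"cgx":67,"fh":26,"gry":32,"idw":4}}
After op 4 (add /sr 46): {"cid":{"c":64,"hth":77},"e":[30,76,34],"sr":46,"u":{"cgx":67,"fh":26,"gry":32,"idw":4}}
After op 5 (add /e/2 81): {"cid":{"c":64,"hth":77},"e":[30,76,81,34],"sr":46,"u":{"cgx":67,"fh":26,"gry":32,"idw":4}}
After op 6 (add /r 18): {"cid":{"c":64,"hth":77},"e":[30,76,81,34],"r":18,"sr":46,"u":{"cgx":67,"fh":26,"gry":32,"idw":4}}
After op 7 (add /e/3 71): {"cid":{"c":64,"hth":77},"e":[30,76,81,71,34],"r":18,"sr":46,"u":{"cgx":67,"fh":26,"gry":32,"idw":4}}
After op 8 (remove /u/cgx): {"cid":{"c":64,"hth":77},"e":[30,76,81,71,34],"r":18,"sr":46,"u":{"fh":26,"gry":32,"idw":4}}
After op 9 (add /e/3 38): {"cid":{"c":64,"hth":77},"e":[30,76,81,38,71,34],"r":18,"sr":46,"u":{"fh":26,"gry":32,"idw":4}}
After op 10 (replace /e/1 52): {"cid":{"c":64,"hth":77},"e":[30,52,81,38,71,34],"r":18,"sr":46,"u":{"fh":26,"gry":32,"idw":4}}
After op 11 (add /cid/o 3): {"cid":{"c":64,"hth":77,"o":3},"e":[30,52,81,38,71,34],"r":18,"sr":46,"u":{"fh":26,"gry":32,"idw":4}}
After op 12 (replace /u/idw 29): {"cid":{"c":64,"hth":77,"o":3},"e":[30,52,81,38,71,34],"r":18,"sr":46,"u":{"fh":26,"gry":32,"idw":29}}
After op 13 (replace /cid 93): {"cid":93,"e":[30,52,81,38,71,34],"r":18,"sr":46,"u":{"fh":26,"gry":32,"idw":29}}
After op 14 (add /e/6 64): {"cid":93,"e":[30,52,81,38,71,34,64],"r":18,"sr":46,"u":{"fh":26,"gry":32,"idw":29}}
After op 15 (replace /e/6 56): {"cid":93,"e":[30,52,81,38,71,34,56],"r":18,"sr":46,"u":{"fh":26,"gry":32,"idw":29}}
After op 16 (replace /u 30): {"cid":93,"e":[30,52,81,38,71,34,56],"r":18,"sr":46,"u":30}
After op 17 (add /e/7 53): {"cid":93,"e":[30,52,81,38,71,34,56,53],"r":18,"sr":46,"u":30}
After op 18 (add /kd 79): {"cid":93,"e":[30,52,81,38,71,34,56,53],"kd":79,"r":18,"sr":46,"u":30}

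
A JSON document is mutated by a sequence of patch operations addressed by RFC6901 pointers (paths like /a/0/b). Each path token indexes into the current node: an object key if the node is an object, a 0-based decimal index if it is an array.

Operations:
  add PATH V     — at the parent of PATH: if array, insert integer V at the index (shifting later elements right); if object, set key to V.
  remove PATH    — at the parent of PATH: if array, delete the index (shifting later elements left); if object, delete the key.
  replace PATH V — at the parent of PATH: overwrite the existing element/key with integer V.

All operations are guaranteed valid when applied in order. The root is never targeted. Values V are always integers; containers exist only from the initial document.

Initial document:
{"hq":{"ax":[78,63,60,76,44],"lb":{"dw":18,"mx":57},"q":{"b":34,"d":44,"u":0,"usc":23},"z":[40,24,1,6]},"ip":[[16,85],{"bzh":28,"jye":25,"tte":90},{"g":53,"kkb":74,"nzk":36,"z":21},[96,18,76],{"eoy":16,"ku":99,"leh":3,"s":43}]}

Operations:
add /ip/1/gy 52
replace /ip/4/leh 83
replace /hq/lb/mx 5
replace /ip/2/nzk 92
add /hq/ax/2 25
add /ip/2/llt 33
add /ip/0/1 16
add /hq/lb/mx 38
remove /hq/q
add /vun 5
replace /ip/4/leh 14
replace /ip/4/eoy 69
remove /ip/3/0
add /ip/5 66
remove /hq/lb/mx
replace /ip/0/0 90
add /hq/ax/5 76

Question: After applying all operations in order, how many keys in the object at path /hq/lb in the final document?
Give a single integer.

After op 1 (add /ip/1/gy 52): {"hq":{"ax":[78,63,60,76,44],"lb":{"dw":18,"mx":57},"q":{"b":34,"d":44,"u":0,"usc":23},"z":[40,24,1,6]},"ip":[[16,85],{"bzh":28,"gy":52,"jye":25,"tte":90},{"g":53,"kkb":74,"nzk":36,"z":21},[96,18,76],{"eoy":16,"ku":99,"leh":3,"s":43}]}
After op 2 (replace /ip/4/leh 83): {"hq":{"ax":[78,63,60,76,44],"lb":{"dw":18,"mx":57},"q":{"b":34,"d":44,"u":0,"usc":23},"z":[40,24,1,6]},"ip":[[16,85],{"bzh":28,"gy":52,"jye":25,"tte":90},{"g":53,"kkb":74,"nzk":36,"z":21},[96,18,76],{"eoy":16,"ku":99,"leh":83,"s":43}]}
After op 3 (replace /hq/lb/mx 5): {"hq":{"ax":[78,63,60,76,44],"lb":{"dw":18,"mx":5},"q":{"b":34,"d":44,"u":0,"usc":23},"z":[40,24,1,6]},"ip":[[16,85],{"bzh":28,"gy":52,"jye":25,"tte":90},{"g":53,"kkb":74,"nzk":36,"z":21},[96,18,76],{"eoy":16,"ku":99,"leh":83,"s":43}]}
After op 4 (replace /ip/2/nzk 92): {"hq":{"ax":[78,63,60,76,44],"lb":{"dw":18,"mx":5},"q":{"b":34,"d":44,"u":0,"usc":23},"z":[40,24,1,6]},"ip":[[16,85],{"bzh":28,"gy":52,"jye":25,"tte":90},{"g":53,"kkb":74,"nzk":92,"z":21},[96,18,76],{"eoy":16,"ku":99,"leh":83,"s":43}]}
After op 5 (add /hq/ax/2 25): {"hq":{"ax":[78,63,25,60,76,44],"lb":{"dw":18,"mx":5},"q":{"b":34,"d":44,"u":0,"usc":23},"z":[40,24,1,6]},"ip":[[16,85],{"bzh":28,"gy":52,"jye":25,"tte":90},{"g":53,"kkb":74,"nzk":92,"z":21},[96,18,76],{"eoy":16,"ku":99,"leh":83,"s":43}]}
After op 6 (add /ip/2/llt 33): {"hq":{"ax":[78,63,25,60,76,44],"lb":{"dw":18,"mx":5},"q":{"b":34,"d":44,"u":0,"usc":23},"z":[40,24,1,6]},"ip":[[16,85],{"bzh":28,"gy":52,"jye":25,"tte":90},{"g":53,"kkb":74,"llt":33,"nzk":92,"z":21},[96,18,76],{"eoy":16,"ku":99,"leh":83,"s":43}]}
After op 7 (add /ip/0/1 16): {"hq":{"ax":[78,63,25,60,76,44],"lb":{"dw":18,"mx":5},"q":{"b":34,"d":44,"u":0,"usc":23},"z":[40,24,1,6]},"ip":[[16,16,85],{"bzh":28,"gy":52,"jye":25,"tte":90},{"g":53,"kkb":74,"llt":33,"nzk":92,"z":21},[96,18,76],{"eoy":16,"ku":99,"leh":83,"s":43}]}
After op 8 (add /hq/lb/mx 38): {"hq":{"ax":[78,63,25,60,76,44],"lb":{"dw":18,"mx":38},"q":{"b":34,"d":44,"u":0,"usc":23},"z":[40,24,1,6]},"ip":[[16,16,85],{"bzh":28,"gy":52,"jye":25,"tte":90},{"g":53,"kkb":74,"llt":33,"nzk":92,"z":21},[96,18,76],{"eoy":16,"ku":99,"leh":83,"s":43}]}
After op 9 (remove /hq/q): {"hq":{"ax":[78,63,25,60,76,44],"lb":{"dw":18,"mx":38},"z":[40,24,1,6]},"ip":[[16,16,85],{"bzh":28,"gy":52,"jye":25,"tte":90},{"g":53,"kkb":74,"llt":33,"nzk":92,"z":21},[96,18,76],{"eoy":16,"ku":99,"leh":83,"s":43}]}
After op 10 (add /vun 5): {"hq":{"ax":[78,63,25,60,76,44],"lb":{"dw":18,"mx":38},"z":[40,24,1,6]},"ip":[[16,16,85],{"bzh":28,"gy":52,"jye":25,"tte":90},{"g":53,"kkb":74,"llt":33,"nzk":92,"z":21},[96,18,76],{"eoy":16,"ku":99,"leh":83,"s":43}],"vun":5}
After op 11 (replace /ip/4/leh 14): {"hq":{"ax":[78,63,25,60,76,44],"lb":{"dw":18,"mx":38},"z":[40,24,1,6]},"ip":[[16,16,85],{"bzh":28,"gy":52,"jye":25,"tte":90},{"g":53,"kkb":74,"llt":33,"nzk":92,"z":21},[96,18,76],{"eoy":16,"ku":99,"leh":14,"s":43}],"vun":5}
After op 12 (replace /ip/4/eoy 69): {"hq":{"ax":[78,63,25,60,76,44],"lb":{"dw":18,"mx":38},"z":[40,24,1,6]},"ip":[[16,16,85],{"bzh":28,"gy":52,"jye":25,"tte":90},{"g":53,"kkb":74,"llt":33,"nzk":92,"z":21},[96,18,76],{"eoy":69,"ku":99,"leh":14,"s":43}],"vun":5}
After op 13 (remove /ip/3/0): {"hq":{"ax":[78,63,25,60,76,44],"lb":{"dw":18,"mx":38},"z":[40,24,1,6]},"ip":[[16,16,85],{"bzh":28,"gy":52,"jye":25,"tte":90},{"g":53,"kkb":74,"llt":33,"nzk":92,"z":21},[18,76],{"eoy":69,"ku":99,"leh":14,"s":43}],"vun":5}
After op 14 (add /ip/5 66): {"hq":{"ax":[78,63,25,60,76,44],"lb":{"dw":18,"mx":38},"z":[40,24,1,6]},"ip":[[16,16,85],{"bzh":28,"gy":52,"jye":25,"tte":90},{"g":53,"kkb":74,"llt":33,"nzk":92,"z":21},[18,76],{"eoy":69,"ku":99,"leh":14,"s":43},66],"vun":5}
After op 15 (remove /hq/lb/mx): {"hq":{"ax":[78,63,25,60,76,44],"lb":{"dw":18},"z":[40,24,1,6]},"ip":[[16,16,85],{"bzh":28,"gy":52,"jye":25,"tte":90},{"g":53,"kkb":74,"llt":33,"nzk":92,"z":21},[18,76],{"eoy":69,"ku":99,"leh":14,"s":43},66],"vun":5}
After op 16 (replace /ip/0/0 90): {"hq":{"ax":[78,63,25,60,76,44],"lb":{"dw":18},"z":[40,24,1,6]},"ip":[[90,16,85],{"bzh":28,"gy":52,"jye":25,"tte":90},{"g":53,"kkb":74,"llt":33,"nzk":92,"z":21},[18,76],{"eoy":69,"ku":99,"leh":14,"s":43},66],"vun":5}
After op 17 (add /hq/ax/5 76): {"hq":{"ax":[78,63,25,60,76,76,44],"lb":{"dw":18},"z":[40,24,1,6]},"ip":[[90,16,85],{"bzh":28,"gy":52,"jye":25,"tte":90},{"g":53,"kkb":74,"llt":33,"nzk":92,"z":21},[18,76],{"eoy":69,"ku":99,"leh":14,"s":43},66],"vun":5}
Size at path /hq/lb: 1

Answer: 1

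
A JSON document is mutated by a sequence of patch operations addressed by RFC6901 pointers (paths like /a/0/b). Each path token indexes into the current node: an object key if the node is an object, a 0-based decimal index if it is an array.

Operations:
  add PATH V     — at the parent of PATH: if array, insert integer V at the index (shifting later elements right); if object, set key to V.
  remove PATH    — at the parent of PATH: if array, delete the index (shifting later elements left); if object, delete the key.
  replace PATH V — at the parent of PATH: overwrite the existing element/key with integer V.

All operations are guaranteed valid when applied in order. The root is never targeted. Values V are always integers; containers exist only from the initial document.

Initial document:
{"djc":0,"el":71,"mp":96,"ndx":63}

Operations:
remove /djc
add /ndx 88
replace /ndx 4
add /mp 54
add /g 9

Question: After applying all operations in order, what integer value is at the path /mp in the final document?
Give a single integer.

Answer: 54

Derivation:
After op 1 (remove /djc): {"el":71,"mp":96,"ndx":63}
After op 2 (add /ndx 88): {"el":71,"mp":96,"ndx":88}
After op 3 (replace /ndx 4): {"el":71,"mp":96,"ndx":4}
After op 4 (add /mp 54): {"el":71,"mp":54,"ndx":4}
After op 5 (add /g 9): {"el":71,"g":9,"mp":54,"ndx":4}
Value at /mp: 54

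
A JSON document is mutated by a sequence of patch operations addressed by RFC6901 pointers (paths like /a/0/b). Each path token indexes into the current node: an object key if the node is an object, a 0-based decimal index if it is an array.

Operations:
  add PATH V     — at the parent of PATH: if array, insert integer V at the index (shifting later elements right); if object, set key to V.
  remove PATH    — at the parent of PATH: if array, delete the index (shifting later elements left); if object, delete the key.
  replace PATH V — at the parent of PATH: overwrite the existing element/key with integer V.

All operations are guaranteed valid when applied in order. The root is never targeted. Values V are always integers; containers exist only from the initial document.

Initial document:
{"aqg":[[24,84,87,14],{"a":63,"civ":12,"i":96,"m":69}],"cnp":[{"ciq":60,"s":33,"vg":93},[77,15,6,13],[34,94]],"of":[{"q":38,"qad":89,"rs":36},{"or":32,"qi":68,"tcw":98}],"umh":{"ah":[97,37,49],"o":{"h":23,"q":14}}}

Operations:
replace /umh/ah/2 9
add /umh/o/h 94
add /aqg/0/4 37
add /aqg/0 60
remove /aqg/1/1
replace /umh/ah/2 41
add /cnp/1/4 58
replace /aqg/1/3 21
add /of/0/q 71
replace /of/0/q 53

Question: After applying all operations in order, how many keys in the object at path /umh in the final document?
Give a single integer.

Answer: 2

Derivation:
After op 1 (replace /umh/ah/2 9): {"aqg":[[24,84,87,14],{"a":63,"civ":12,"i":96,"m":69}],"cnp":[{"ciq":60,"s":33,"vg":93},[77,15,6,13],[34,94]],"of":[{"q":38,"qad":89,"rs":36},{"or":32,"qi":68,"tcw":98}],"umh":{"ah":[97,37,9],"o":{"h":23,"q":14}}}
After op 2 (add /umh/o/h 94): {"aqg":[[24,84,87,14],{"a":63,"civ":12,"i":96,"m":69}],"cnp":[{"ciq":60,"s":33,"vg":93},[77,15,6,13],[34,94]],"of":[{"q":38,"qad":89,"rs":36},{"or":32,"qi":68,"tcw":98}],"umh":{"ah":[97,37,9],"o":{"h":94,"q":14}}}
After op 3 (add /aqg/0/4 37): {"aqg":[[24,84,87,14,37],{"a":63,"civ":12,"i":96,"m":69}],"cnp":[{"ciq":60,"s":33,"vg":93},[77,15,6,13],[34,94]],"of":[{"q":38,"qad":89,"rs":36},{"or":32,"qi":68,"tcw":98}],"umh":{"ah":[97,37,9],"o":{"h":94,"q":14}}}
After op 4 (add /aqg/0 60): {"aqg":[60,[24,84,87,14,37],{"a":63,"civ":12,"i":96,"m":69}],"cnp":[{"ciq":60,"s":33,"vg":93},[77,15,6,13],[34,94]],"of":[{"q":38,"qad":89,"rs":36},{"or":32,"qi":68,"tcw":98}],"umh":{"ah":[97,37,9],"o":{"h":94,"q":14}}}
After op 5 (remove /aqg/1/1): {"aqg":[60,[24,87,14,37],{"a":63,"civ":12,"i":96,"m":69}],"cnp":[{"ciq":60,"s":33,"vg":93},[77,15,6,13],[34,94]],"of":[{"q":38,"qad":89,"rs":36},{"or":32,"qi":68,"tcw":98}],"umh":{"ah":[97,37,9],"o":{"h":94,"q":14}}}
After op 6 (replace /umh/ah/2 41): {"aqg":[60,[24,87,14,37],{"a":63,"civ":12,"i":96,"m":69}],"cnp":[{"ciq":60,"s":33,"vg":93},[77,15,6,13],[34,94]],"of":[{"q":38,"qad":89,"rs":36},{"or":32,"qi":68,"tcw":98}],"umh":{"ah":[97,37,41],"o":{"h":94,"q":14}}}
After op 7 (add /cnp/1/4 58): {"aqg":[60,[24,87,14,37],{"a":63,"civ":12,"i":96,"m":69}],"cnp":[{"ciq":60,"s":33,"vg":93},[77,15,6,13,58],[34,94]],"of":[{"q":38,"qad":89,"rs":36},{"or":32,"qi":68,"tcw":98}],"umh":{"ah":[97,37,41],"o":{"h":94,"q":14}}}
After op 8 (replace /aqg/1/3 21): {"aqg":[60,[24,87,14,21],{"a":63,"civ":12,"i":96,"m":69}],"cnp":[{"ciq":60,"s":33,"vg":93},[77,15,6,13,58],[34,94]],"of":[{"q":38,"qad":89,"rs":36},{"or":32,"qi":68,"tcw":98}],"umh":{"ah":[97,37,41],"o":{"h":94,"q":14}}}
After op 9 (add /of/0/q 71): {"aqg":[60,[24,87,14,21],{"a":63,"civ":12,"i":96,"m":69}],"cnp":[{"ciq":60,"s":33,"vg":93},[77,15,6,13,58],[34,94]],"of":[{"q":71,"qad":89,"rs":36},{"or":32,"qi":68,"tcw":98}],"umh":{"ah":[97,37,41],"o":{"h":94,"q":14}}}
After op 10 (replace /of/0/q 53): {"aqg":[60,[24,87,14,21],{"a":63,"civ":12,"i":96,"m":69}],"cnp":[{"ciq":60,"s":33,"vg":93},[77,15,6,13,58],[34,94]],"of":[{"q":53,"qad":89,"rs":36},{"or":32,"qi":68,"tcw":98}],"umh":{"ah":[97,37,41],"o":{"h":94,"q":14}}}
Size at path /umh: 2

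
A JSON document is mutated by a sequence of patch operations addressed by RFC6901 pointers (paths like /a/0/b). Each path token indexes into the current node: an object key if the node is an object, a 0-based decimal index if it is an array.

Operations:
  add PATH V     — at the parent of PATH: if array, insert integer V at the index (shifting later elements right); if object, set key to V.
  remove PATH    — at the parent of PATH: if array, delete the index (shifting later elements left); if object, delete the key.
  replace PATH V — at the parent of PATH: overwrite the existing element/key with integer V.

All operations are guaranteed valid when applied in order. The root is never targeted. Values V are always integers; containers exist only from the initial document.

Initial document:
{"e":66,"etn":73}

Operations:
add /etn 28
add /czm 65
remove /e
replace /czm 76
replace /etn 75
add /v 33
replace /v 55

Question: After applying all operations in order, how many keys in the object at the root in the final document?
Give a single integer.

Answer: 3

Derivation:
After op 1 (add /etn 28): {"e":66,"etn":28}
After op 2 (add /czm 65): {"czm":65,"e":66,"etn":28}
After op 3 (remove /e): {"czm":65,"etn":28}
After op 4 (replace /czm 76): {"czm":76,"etn":28}
After op 5 (replace /etn 75): {"czm":76,"etn":75}
After op 6 (add /v 33): {"czm":76,"etn":75,"v":33}
After op 7 (replace /v 55): {"czm":76,"etn":75,"v":55}
Size at the root: 3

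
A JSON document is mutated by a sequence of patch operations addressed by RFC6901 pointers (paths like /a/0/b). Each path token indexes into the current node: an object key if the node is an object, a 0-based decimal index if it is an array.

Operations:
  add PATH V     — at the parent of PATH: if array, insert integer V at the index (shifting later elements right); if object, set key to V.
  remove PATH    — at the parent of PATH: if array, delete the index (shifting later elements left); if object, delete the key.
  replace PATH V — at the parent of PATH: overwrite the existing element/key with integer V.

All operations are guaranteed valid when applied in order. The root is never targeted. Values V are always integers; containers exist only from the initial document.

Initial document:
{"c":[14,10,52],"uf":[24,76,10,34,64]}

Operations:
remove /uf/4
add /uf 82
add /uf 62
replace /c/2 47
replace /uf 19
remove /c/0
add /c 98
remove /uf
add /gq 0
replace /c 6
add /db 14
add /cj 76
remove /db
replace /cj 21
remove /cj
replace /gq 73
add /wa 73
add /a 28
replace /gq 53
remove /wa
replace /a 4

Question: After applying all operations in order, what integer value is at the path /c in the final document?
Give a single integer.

Answer: 6

Derivation:
After op 1 (remove /uf/4): {"c":[14,10,52],"uf":[24,76,10,34]}
After op 2 (add /uf 82): {"c":[14,10,52],"uf":82}
After op 3 (add /uf 62): {"c":[14,10,52],"uf":62}
After op 4 (replace /c/2 47): {"c":[14,10,47],"uf":62}
After op 5 (replace /uf 19): {"c":[14,10,47],"uf":19}
After op 6 (remove /c/0): {"c":[10,47],"uf":19}
After op 7 (add /c 98): {"c":98,"uf":19}
After op 8 (remove /uf): {"c":98}
After op 9 (add /gq 0): {"c":98,"gq":0}
After op 10 (replace /c 6): {"c":6,"gq":0}
After op 11 (add /db 14): {"c":6,"db":14,"gq":0}
After op 12 (add /cj 76): {"c":6,"cj":76,"db":14,"gq":0}
After op 13 (remove /db): {"c":6,"cj":76,"gq":0}
After op 14 (replace /cj 21): {"c":6,"cj":21,"gq":0}
After op 15 (remove /cj): {"c":6,"gq":0}
After op 16 (replace /gq 73): {"c":6,"gq":73}
After op 17 (add /wa 73): {"c":6,"gq":73,"wa":73}
After op 18 (add /a 28): {"a":28,"c":6,"gq":73,"wa":73}
After op 19 (replace /gq 53): {"a":28,"c":6,"gq":53,"wa":73}
After op 20 (remove /wa): {"a":28,"c":6,"gq":53}
After op 21 (replace /a 4): {"a":4,"c":6,"gq":53}
Value at /c: 6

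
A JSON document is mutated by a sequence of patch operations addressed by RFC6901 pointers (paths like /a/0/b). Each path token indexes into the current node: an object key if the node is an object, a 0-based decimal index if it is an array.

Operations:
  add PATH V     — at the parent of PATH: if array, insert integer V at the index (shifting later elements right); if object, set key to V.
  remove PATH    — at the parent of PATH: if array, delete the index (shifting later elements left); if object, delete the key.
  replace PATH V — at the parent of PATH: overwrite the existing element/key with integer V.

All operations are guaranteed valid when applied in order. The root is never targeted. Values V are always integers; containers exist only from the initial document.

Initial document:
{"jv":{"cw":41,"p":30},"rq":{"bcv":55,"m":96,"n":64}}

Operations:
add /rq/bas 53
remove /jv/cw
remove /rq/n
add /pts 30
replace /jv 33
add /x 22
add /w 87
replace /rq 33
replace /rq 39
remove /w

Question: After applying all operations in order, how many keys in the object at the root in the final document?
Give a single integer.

After op 1 (add /rq/bas 53): {"jv":{"cw":41,"p":30},"rq":{"bas":53,"bcv":55,"m":96,"n":64}}
After op 2 (remove /jv/cw): {"jv":{"p":30},"rq":{"bas":53,"bcv":55,"m":96,"n":64}}
After op 3 (remove /rq/n): {"jv":{"p":30},"rq":{"bas":53,"bcv":55,"m":96}}
After op 4 (add /pts 30): {"jv":{"p":30},"pts":30,"rq":{"bas":53,"bcv":55,"m":96}}
After op 5 (replace /jv 33): {"jv":33,"pts":30,"rq":{"bas":53,"bcv":55,"m":96}}
After op 6 (add /x 22): {"jv":33,"pts":30,"rq":{"bas":53,"bcv":55,"m":96},"x":22}
After op 7 (add /w 87): {"jv":33,"pts":30,"rq":{"bas":53,"bcv":55,"m":96},"w":87,"x":22}
After op 8 (replace /rq 33): {"jv":33,"pts":30,"rq":33,"w":87,"x":22}
After op 9 (replace /rq 39): {"jv":33,"pts":30,"rq":39,"w":87,"x":22}
After op 10 (remove /w): {"jv":33,"pts":30,"rq":39,"x":22}
Size at the root: 4

Answer: 4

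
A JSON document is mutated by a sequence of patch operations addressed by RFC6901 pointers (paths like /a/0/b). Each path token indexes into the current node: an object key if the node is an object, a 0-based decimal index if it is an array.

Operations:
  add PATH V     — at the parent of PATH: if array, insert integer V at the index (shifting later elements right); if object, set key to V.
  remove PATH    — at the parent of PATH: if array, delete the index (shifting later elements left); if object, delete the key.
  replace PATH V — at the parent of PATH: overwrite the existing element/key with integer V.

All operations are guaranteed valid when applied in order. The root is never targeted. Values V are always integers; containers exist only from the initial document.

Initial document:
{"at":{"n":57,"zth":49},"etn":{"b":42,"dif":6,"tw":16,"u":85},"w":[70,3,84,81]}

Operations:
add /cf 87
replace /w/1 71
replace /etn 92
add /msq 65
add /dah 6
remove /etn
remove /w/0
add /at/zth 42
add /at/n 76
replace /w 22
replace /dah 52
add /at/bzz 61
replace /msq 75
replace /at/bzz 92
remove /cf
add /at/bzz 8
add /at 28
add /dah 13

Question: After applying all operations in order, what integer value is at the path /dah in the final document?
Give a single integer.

After op 1 (add /cf 87): {"at":{"n":57,"zth":49},"cf":87,"etn":{"b":42,"dif":6,"tw":16,"u":85},"w":[70,3,84,81]}
After op 2 (replace /w/1 71): {"at":{"n":57,"zth":49},"cf":87,"etn":{"b":42,"dif":6,"tw":16,"u":85},"w":[70,71,84,81]}
After op 3 (replace /etn 92): {"at":{"n":57,"zth":49},"cf":87,"etn":92,"w":[70,71,84,81]}
After op 4 (add /msq 65): {"at":{"n":57,"zth":49},"cf":87,"etn":92,"msq":65,"w":[70,71,84,81]}
After op 5 (add /dah 6): {"at":{"n":57,"zth":49},"cf":87,"dah":6,"etn":92,"msq":65,"w":[70,71,84,81]}
After op 6 (remove /etn): {"at":{"n":57,"zth":49},"cf":87,"dah":6,"msq":65,"w":[70,71,84,81]}
After op 7 (remove /w/0): {"at":{"n":57,"zth":49},"cf":87,"dah":6,"msq":65,"w":[71,84,81]}
After op 8 (add /at/zth 42): {"at":{"n":57,"zth":42},"cf":87,"dah":6,"msq":65,"w":[71,84,81]}
After op 9 (add /at/n 76): {"at":{"n":76,"zth":42},"cf":87,"dah":6,"msq":65,"w":[71,84,81]}
After op 10 (replace /w 22): {"at":{"n":76,"zth":42},"cf":87,"dah":6,"msq":65,"w":22}
After op 11 (replace /dah 52): {"at":{"n":76,"zth":42},"cf":87,"dah":52,"msq":65,"w":22}
After op 12 (add /at/bzz 61): {"at":{"bzz":61,"n":76,"zth":42},"cf":87,"dah":52,"msq":65,"w":22}
After op 13 (replace /msq 75): {"at":{"bzz":61,"n":76,"zth":42},"cf":87,"dah":52,"msq":75,"w":22}
After op 14 (replace /at/bzz 92): {"at":{"bzz":92,"n":76,"zth":42},"cf":87,"dah":52,"msq":75,"w":22}
After op 15 (remove /cf): {"at":{"bzz":92,"n":76,"zth":42},"dah":52,"msq":75,"w":22}
After op 16 (add /at/bzz 8): {"at":{"bzz":8,"n":76,"zth":42},"dah":52,"msq":75,"w":22}
After op 17 (add /at 28): {"at":28,"dah":52,"msq":75,"w":22}
After op 18 (add /dah 13): {"at":28,"dah":13,"msq":75,"w":22}
Value at /dah: 13

Answer: 13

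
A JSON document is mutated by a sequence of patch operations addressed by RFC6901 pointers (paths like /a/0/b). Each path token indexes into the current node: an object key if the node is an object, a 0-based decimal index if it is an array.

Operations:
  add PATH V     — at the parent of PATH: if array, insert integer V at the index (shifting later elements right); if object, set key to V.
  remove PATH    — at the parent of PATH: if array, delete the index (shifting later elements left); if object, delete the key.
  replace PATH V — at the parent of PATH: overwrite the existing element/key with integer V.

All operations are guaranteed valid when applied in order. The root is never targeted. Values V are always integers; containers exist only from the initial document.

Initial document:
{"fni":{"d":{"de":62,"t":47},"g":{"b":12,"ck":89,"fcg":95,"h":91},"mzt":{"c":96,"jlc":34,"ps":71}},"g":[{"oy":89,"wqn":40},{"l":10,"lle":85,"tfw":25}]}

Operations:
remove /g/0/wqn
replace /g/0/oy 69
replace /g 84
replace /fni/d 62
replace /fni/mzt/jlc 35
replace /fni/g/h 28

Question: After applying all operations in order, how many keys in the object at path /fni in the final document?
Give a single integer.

Answer: 3

Derivation:
After op 1 (remove /g/0/wqn): {"fni":{"d":{"de":62,"t":47},"g":{"b":12,"ck":89,"fcg":95,"h":91},"mzt":{"c":96,"jlc":34,"ps":71}},"g":[{"oy":89},{"l":10,"lle":85,"tfw":25}]}
After op 2 (replace /g/0/oy 69): {"fni":{"d":{"de":62,"t":47},"g":{"b":12,"ck":89,"fcg":95,"h":91},"mzt":{"c":96,"jlc":34,"ps":71}},"g":[{"oy":69},{"l":10,"lle":85,"tfw":25}]}
After op 3 (replace /g 84): {"fni":{"d":{"de":62,"t":47},"g":{"b":12,"ck":89,"fcg":95,"h":91},"mzt":{"c":96,"jlc":34,"ps":71}},"g":84}
After op 4 (replace /fni/d 62): {"fni":{"d":62,"g":{"b":12,"ck":89,"fcg":95,"h":91},"mzt":{"c":96,"jlc":34,"ps":71}},"g":84}
After op 5 (replace /fni/mzt/jlc 35): {"fni":{"d":62,"g":{"b":12,"ck":89,"fcg":95,"h":91},"mzt":{"c":96,"jlc":35,"ps":71}},"g":84}
After op 6 (replace /fni/g/h 28): {"fni":{"d":62,"g":{"b":12,"ck":89,"fcg":95,"h":28},"mzt":{"c":96,"jlc":35,"ps":71}},"g":84}
Size at path /fni: 3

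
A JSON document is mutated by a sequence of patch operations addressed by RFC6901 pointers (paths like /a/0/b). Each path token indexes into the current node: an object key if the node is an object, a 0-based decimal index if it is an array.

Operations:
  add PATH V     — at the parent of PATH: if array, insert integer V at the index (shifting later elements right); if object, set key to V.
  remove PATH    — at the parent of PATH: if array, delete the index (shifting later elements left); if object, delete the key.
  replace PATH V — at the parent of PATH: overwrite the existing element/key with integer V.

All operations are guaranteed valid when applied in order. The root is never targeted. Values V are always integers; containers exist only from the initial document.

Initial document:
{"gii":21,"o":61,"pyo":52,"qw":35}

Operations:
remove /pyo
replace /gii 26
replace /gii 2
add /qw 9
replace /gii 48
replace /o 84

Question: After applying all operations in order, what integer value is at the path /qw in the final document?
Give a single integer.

Answer: 9

Derivation:
After op 1 (remove /pyo): {"gii":21,"o":61,"qw":35}
After op 2 (replace /gii 26): {"gii":26,"o":61,"qw":35}
After op 3 (replace /gii 2): {"gii":2,"o":61,"qw":35}
After op 4 (add /qw 9): {"gii":2,"o":61,"qw":9}
After op 5 (replace /gii 48): {"gii":48,"o":61,"qw":9}
After op 6 (replace /o 84): {"gii":48,"o":84,"qw":9}
Value at /qw: 9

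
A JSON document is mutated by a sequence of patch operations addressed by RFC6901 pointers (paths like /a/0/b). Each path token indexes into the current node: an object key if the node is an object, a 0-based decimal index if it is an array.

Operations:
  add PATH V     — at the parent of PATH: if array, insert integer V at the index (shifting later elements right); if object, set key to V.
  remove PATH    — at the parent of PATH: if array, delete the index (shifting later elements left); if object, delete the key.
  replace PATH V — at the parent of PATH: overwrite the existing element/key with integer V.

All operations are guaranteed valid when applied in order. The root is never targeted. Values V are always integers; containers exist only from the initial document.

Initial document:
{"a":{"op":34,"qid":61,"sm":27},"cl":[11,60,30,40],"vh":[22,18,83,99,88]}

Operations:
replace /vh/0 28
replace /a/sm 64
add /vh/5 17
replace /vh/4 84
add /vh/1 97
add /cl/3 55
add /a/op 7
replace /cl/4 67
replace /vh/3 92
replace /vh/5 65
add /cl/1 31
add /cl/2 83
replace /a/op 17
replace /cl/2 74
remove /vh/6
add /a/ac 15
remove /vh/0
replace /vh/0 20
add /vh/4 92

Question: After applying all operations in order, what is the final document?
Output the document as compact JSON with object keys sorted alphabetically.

Answer: {"a":{"ac":15,"op":17,"qid":61,"sm":64},"cl":[11,31,74,60,30,55,67],"vh":[20,18,92,99,92,65]}

Derivation:
After op 1 (replace /vh/0 28): {"a":{"op":34,"qid":61,"sm":27},"cl":[11,60,30,40],"vh":[28,18,83,99,88]}
After op 2 (replace /a/sm 64): {"a":{"op":34,"qid":61,"sm":64},"cl":[11,60,30,40],"vh":[28,18,83,99,88]}
After op 3 (add /vh/5 17): {"a":{"op":34,"qid":61,"sm":64},"cl":[11,60,30,40],"vh":[28,18,83,99,88,17]}
After op 4 (replace /vh/4 84): {"a":{"op":34,"qid":61,"sm":64},"cl":[11,60,30,40],"vh":[28,18,83,99,84,17]}
After op 5 (add /vh/1 97): {"a":{"op":34,"qid":61,"sm":64},"cl":[11,60,30,40],"vh":[28,97,18,83,99,84,17]}
After op 6 (add /cl/3 55): {"a":{"op":34,"qid":61,"sm":64},"cl":[11,60,30,55,40],"vh":[28,97,18,83,99,84,17]}
After op 7 (add /a/op 7): {"a":{"op":7,"qid":61,"sm":64},"cl":[11,60,30,55,40],"vh":[28,97,18,83,99,84,17]}
After op 8 (replace /cl/4 67): {"a":{"op":7,"qid":61,"sm":64},"cl":[11,60,30,55,67],"vh":[28,97,18,83,99,84,17]}
After op 9 (replace /vh/3 92): {"a":{"op":7,"qid":61,"sm":64},"cl":[11,60,30,55,67],"vh":[28,97,18,92,99,84,17]}
After op 10 (replace /vh/5 65): {"a":{"op":7,"qid":61,"sm":64},"cl":[11,60,30,55,67],"vh":[28,97,18,92,99,65,17]}
After op 11 (add /cl/1 31): {"a":{"op":7,"qid":61,"sm":64},"cl":[11,31,60,30,55,67],"vh":[28,97,18,92,99,65,17]}
After op 12 (add /cl/2 83): {"a":{"op":7,"qid":61,"sm":64},"cl":[11,31,83,60,30,55,67],"vh":[28,97,18,92,99,65,17]}
After op 13 (replace /a/op 17): {"a":{"op":17,"qid":61,"sm":64},"cl":[11,31,83,60,30,55,67],"vh":[28,97,18,92,99,65,17]}
After op 14 (replace /cl/2 74): {"a":{"op":17,"qid":61,"sm":64},"cl":[11,31,74,60,30,55,67],"vh":[28,97,18,92,99,65,17]}
After op 15 (remove /vh/6): {"a":{"op":17,"qid":61,"sm":64},"cl":[11,31,74,60,30,55,67],"vh":[28,97,18,92,99,65]}
After op 16 (add /a/ac 15): {"a":{"ac":15,"op":17,"qid":61,"sm":64},"cl":[11,31,74,60,30,55,67],"vh":[28,97,18,92,99,65]}
After op 17 (remove /vh/0): {"a":{"ac":15,"op":17,"qid":61,"sm":64},"cl":[11,31,74,60,30,55,67],"vh":[97,18,92,99,65]}
After op 18 (replace /vh/0 20): {"a":{"ac":15,"op":17,"qid":61,"sm":64},"cl":[11,31,74,60,30,55,67],"vh":[20,18,92,99,65]}
After op 19 (add /vh/4 92): {"a":{"ac":15,"op":17,"qid":61,"sm":64},"cl":[11,31,74,60,30,55,67],"vh":[20,18,92,99,92,65]}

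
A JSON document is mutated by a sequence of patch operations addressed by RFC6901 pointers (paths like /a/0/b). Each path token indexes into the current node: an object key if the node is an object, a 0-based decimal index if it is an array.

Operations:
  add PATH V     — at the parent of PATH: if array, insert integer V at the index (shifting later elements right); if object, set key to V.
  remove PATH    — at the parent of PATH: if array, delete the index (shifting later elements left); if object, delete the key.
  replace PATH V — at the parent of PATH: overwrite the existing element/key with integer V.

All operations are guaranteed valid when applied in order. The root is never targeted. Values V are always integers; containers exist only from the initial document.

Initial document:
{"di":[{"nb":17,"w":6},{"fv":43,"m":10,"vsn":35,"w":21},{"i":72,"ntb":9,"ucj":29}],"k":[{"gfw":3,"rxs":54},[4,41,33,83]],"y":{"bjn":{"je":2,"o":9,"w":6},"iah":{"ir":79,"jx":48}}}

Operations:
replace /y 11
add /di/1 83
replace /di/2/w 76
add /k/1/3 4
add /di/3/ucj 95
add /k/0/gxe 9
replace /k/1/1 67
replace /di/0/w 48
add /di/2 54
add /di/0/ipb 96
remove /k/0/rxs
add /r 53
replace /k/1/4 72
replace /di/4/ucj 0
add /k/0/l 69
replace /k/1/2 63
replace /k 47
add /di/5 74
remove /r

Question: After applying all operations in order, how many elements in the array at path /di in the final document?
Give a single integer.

Answer: 6

Derivation:
After op 1 (replace /y 11): {"di":[{"nb":17,"w":6},{"fv":43,"m":10,"vsn":35,"w":21},{"i":72,"ntb":9,"ucj":29}],"k":[{"gfw":3,"rxs":54},[4,41,33,83]],"y":11}
After op 2 (add /di/1 83): {"di":[{"nb":17,"w":6},83,{"fv":43,"m":10,"vsn":35,"w":21},{"i":72,"ntb":9,"ucj":29}],"k":[{"gfw":3,"rxs":54},[4,41,33,83]],"y":11}
After op 3 (replace /di/2/w 76): {"di":[{"nb":17,"w":6},83,{"fv":43,"m":10,"vsn":35,"w":76},{"i":72,"ntb":9,"ucj":29}],"k":[{"gfw":3,"rxs":54},[4,41,33,83]],"y":11}
After op 4 (add /k/1/3 4): {"di":[{"nb":17,"w":6},83,{"fv":43,"m":10,"vsn":35,"w":76},{"i":72,"ntb":9,"ucj":29}],"k":[{"gfw":3,"rxs":54},[4,41,33,4,83]],"y":11}
After op 5 (add /di/3/ucj 95): {"di":[{"nb":17,"w":6},83,{"fv":43,"m":10,"vsn":35,"w":76},{"i":72,"ntb":9,"ucj":95}],"k":[{"gfw":3,"rxs":54},[4,41,33,4,83]],"y":11}
After op 6 (add /k/0/gxe 9): {"di":[{"nb":17,"w":6},83,{"fv":43,"m":10,"vsn":35,"w":76},{"i":72,"ntb":9,"ucj":95}],"k":[{"gfw":3,"gxe":9,"rxs":54},[4,41,33,4,83]],"y":11}
After op 7 (replace /k/1/1 67): {"di":[{"nb":17,"w":6},83,{"fv":43,"m":10,"vsn":35,"w":76},{"i":72,"ntb":9,"ucj":95}],"k":[{"gfw":3,"gxe":9,"rxs":54},[4,67,33,4,83]],"y":11}
After op 8 (replace /di/0/w 48): {"di":[{"nb":17,"w":48},83,{"fv":43,"m":10,"vsn":35,"w":76},{"i":72,"ntb":9,"ucj":95}],"k":[{"gfw":3,"gxe":9,"rxs":54},[4,67,33,4,83]],"y":11}
After op 9 (add /di/2 54): {"di":[{"nb":17,"w":48},83,54,{"fv":43,"m":10,"vsn":35,"w":76},{"i":72,"ntb":9,"ucj":95}],"k":[{"gfw":3,"gxe":9,"rxs":54},[4,67,33,4,83]],"y":11}
After op 10 (add /di/0/ipb 96): {"di":[{"ipb":96,"nb":17,"w":48},83,54,{"fv":43,"m":10,"vsn":35,"w":76},{"i":72,"ntb":9,"ucj":95}],"k":[{"gfw":3,"gxe":9,"rxs":54},[4,67,33,4,83]],"y":11}
After op 11 (remove /k/0/rxs): {"di":[{"ipb":96,"nb":17,"w":48},83,54,{"fv":43,"m":10,"vsn":35,"w":76},{"i":72,"ntb":9,"ucj":95}],"k":[{"gfw":3,"gxe":9},[4,67,33,4,83]],"y":11}
After op 12 (add /r 53): {"di":[{"ipb":96,"nb":17,"w":48},83,54,{"fv":43,"m":10,"vsn":35,"w":76},{"i":72,"ntb":9,"ucj":95}],"k":[{"gfw":3,"gxe":9},[4,67,33,4,83]],"r":53,"y":11}
After op 13 (replace /k/1/4 72): {"di":[{"ipb":96,"nb":17,"w":48},83,54,{"fv":43,"m":10,"vsn":35,"w":76},{"i":72,"ntb":9,"ucj":95}],"k":[{"gfw":3,"gxe":9},[4,67,33,4,72]],"r":53,"y":11}
After op 14 (replace /di/4/ucj 0): {"di":[{"ipb":96,"nb":17,"w":48},83,54,{"fv":43,"m":10,"vsn":35,"w":76},{"i":72,"ntb":9,"ucj":0}],"k":[{"gfw":3,"gxe":9},[4,67,33,4,72]],"r":53,"y":11}
After op 15 (add /k/0/l 69): {"di":[{"ipb":96,"nb":17,"w":48},83,54,{"fv":43,"m":10,"vsn":35,"w":76},{"i":72,"ntb":9,"ucj":0}],"k":[{"gfw":3,"gxe":9,"l":69},[4,67,33,4,72]],"r":53,"y":11}
After op 16 (replace /k/1/2 63): {"di":[{"ipb":96,"nb":17,"w":48},83,54,{"fv":43,"m":10,"vsn":35,"w":76},{"i":72,"ntb":9,"ucj":0}],"k":[{"gfw":3,"gxe":9,"l":69},[4,67,63,4,72]],"r":53,"y":11}
After op 17 (replace /k 47): {"di":[{"ipb":96,"nb":17,"w":48},83,54,{"fv":43,"m":10,"vsn":35,"w":76},{"i":72,"ntb":9,"ucj":0}],"k":47,"r":53,"y":11}
After op 18 (add /di/5 74): {"di":[{"ipb":96,"nb":17,"w":48},83,54,{"fv":43,"m":10,"vsn":35,"w":76},{"i":72,"ntb":9,"ucj":0},74],"k":47,"r":53,"y":11}
After op 19 (remove /r): {"di":[{"ipb":96,"nb":17,"w":48},83,54,{"fv":43,"m":10,"vsn":35,"w":76},{"i":72,"ntb":9,"ucj":0},74],"k":47,"y":11}
Size at path /di: 6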